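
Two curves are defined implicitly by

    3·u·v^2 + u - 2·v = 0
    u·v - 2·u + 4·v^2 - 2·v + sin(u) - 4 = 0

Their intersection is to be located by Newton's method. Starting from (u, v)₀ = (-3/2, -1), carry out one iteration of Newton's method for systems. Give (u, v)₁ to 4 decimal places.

At (-3/2, -1): F = (-4.0000, 5.502505).
Jacobian J = [[3·v^2 + 1, 6·u·v - 2], [v + cos(u) - 2, u + 8·v - 2]].
At the point, J = [[4.0000, 7.0000], [-2.929263, -11.5000]] (det J = -25.495160).
Solving J·Δ = −F gives Δ = (0.2935, 0.4037).
Then the next iterate is (u, v)₁ = (-1.2065, -0.5963).

(-1.2065, -0.5963)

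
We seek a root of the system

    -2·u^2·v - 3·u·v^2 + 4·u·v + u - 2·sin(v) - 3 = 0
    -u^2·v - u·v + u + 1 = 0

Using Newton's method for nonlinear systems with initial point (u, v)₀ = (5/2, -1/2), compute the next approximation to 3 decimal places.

(1.918, 0.134)

At (5/2, -1/2): F = (-0.16615, 7.875).
Jacobian J = [[-4·u·v - 3·v^2 + 4·v + 1, -2·u^2 - 6·u·v + 4·u - 2·cos(v)], [-2·u·v - v + 1, -u^2 - u]].
At the point, J = [[3.250, 3.24483], [4.000, -8.750]] (det J = -41.41684).
Solving J·Δ = −F gives Δ = (-0.582, 0.634).
Then the next iterate is (u, v)₁ = (1.918, 0.134).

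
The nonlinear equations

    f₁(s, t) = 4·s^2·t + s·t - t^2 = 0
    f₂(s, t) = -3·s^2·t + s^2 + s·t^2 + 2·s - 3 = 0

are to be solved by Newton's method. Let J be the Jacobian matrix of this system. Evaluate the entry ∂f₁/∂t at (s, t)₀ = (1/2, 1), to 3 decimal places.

∂f₁/∂t = 4·s^2 + s - 2·t.
At (1/2, 1) this is -0.500.

-0.500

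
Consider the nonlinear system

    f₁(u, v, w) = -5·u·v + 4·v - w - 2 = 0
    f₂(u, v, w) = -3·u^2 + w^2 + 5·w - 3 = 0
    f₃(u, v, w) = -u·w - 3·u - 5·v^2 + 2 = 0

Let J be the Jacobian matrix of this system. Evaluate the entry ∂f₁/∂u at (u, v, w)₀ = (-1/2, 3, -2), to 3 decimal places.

-15.000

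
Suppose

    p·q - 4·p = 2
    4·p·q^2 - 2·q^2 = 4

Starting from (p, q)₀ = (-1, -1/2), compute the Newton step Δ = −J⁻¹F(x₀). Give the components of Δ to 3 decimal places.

(0.365, 0.856)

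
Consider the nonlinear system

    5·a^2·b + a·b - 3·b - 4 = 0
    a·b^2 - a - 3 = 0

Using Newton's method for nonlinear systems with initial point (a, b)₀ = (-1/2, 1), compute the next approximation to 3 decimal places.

At (-1/2, 1): F = (-6.250, -3.000).
Jacobian J = [[10·a·b + b, 5·a^2 + a - 3], [b^2 - 1, 2·a·b]].
At the point, J = [[-4.000, -2.250], [0.000, -1.000]] (det J = 4.000).
Solving J·Δ = −F gives Δ = (0.125, -3.000).
Then the next iterate is (a, b)₁ = (-0.375, -2.000).

(-0.375, -2.000)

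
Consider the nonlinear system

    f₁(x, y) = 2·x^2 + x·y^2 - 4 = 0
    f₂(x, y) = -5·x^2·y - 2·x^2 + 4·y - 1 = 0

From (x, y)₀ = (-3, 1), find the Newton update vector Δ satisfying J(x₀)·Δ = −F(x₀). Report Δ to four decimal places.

(1.1536, -0.2817)

At (-3, 1): F = (11.0000, -60.0000).
Jacobian J = [[4·x + y^2, 2·x·y], [-10·x·y - 4·x, -5·x^2 + 4]].
At the point, J = [[-11.0000, -6.0000], [42.0000, -41.0000]] (det J = 703.0000).
Solving J·Δ = −F gives Δ = (1.1536, -0.2817).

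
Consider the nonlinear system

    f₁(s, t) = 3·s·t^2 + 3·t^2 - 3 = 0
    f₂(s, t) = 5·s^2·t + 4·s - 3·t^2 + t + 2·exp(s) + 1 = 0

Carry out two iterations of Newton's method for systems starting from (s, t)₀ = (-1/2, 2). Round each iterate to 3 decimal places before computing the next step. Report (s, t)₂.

At (-1/2, 2): F = (3.000, -7.28694).
Jacobian J = [[3·t^2, 6·s·t + 6·t], [10·s·t + 2·exp(s) + 4, 5·s^2 - 6·t + 1]].
At the point, J = [[12.000, 6.000], [-4.78694, -9.750]] (det J = -88.27837).
Solving J·Δ = −F gives Δ = (0.164, -0.828).
Then the next iterate is (s, t)₁ = (-0.336, 1.172).
Round to (-0.336, 1.172) and repeat: F = (-0.26382, -1.20194), J = [[4.12075, 4.66925], [1.49133, -5.46752]].
Δ = (0.239, -0.155), so (s, t)₂ = (-0.097, 1.017).

(-0.097, 1.017)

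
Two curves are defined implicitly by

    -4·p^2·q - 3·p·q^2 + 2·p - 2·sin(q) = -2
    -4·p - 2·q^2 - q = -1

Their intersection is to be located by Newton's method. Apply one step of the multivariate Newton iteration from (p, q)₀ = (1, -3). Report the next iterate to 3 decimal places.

(-2.208, -2.530)

At (1, -3): F = (-10.71776, -18.000).
Jacobian J = [[-8·p·q - 3·q^2 + 2, -4·p^2 - 6·p·q - 2·cos(q)], [-4, -4·q - 1]].
At the point, J = [[-1.000, 15.97998], [-4.000, 11.000]] (det J = 52.91994).
Solving J·Δ = −F gives Δ = (-3.208, 0.470).
Then the next iterate is (p, q)₁ = (-2.208, -2.530).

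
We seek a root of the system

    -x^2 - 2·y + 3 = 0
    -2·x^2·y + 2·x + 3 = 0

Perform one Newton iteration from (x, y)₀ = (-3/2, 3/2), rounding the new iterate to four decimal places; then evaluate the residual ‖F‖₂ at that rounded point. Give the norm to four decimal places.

1.5750

At (-3/2, 3/2): F = (-2.2500, -6.7500).
Jacobian J = [[-2·x, -2], [-4·x·y + 2, -2·x^2]].
At the point, J = [[3.0000, -2.0000], [11.0000, -4.5000]] (det J = 8.5000).
Solving J·Δ = −F gives Δ = (0.3971, -0.5294).
Then the next iterate is (x, y)₁ = (-1.1029, 0.9706).
Re-evaluating at (-1.1029, 0.9706): F = (-0.157588, -1.567053), so ‖F‖₂ = 1.5750.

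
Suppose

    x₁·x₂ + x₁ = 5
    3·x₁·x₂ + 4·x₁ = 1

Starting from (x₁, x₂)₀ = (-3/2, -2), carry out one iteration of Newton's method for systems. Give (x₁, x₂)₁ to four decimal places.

(-14.0000, 4.0000)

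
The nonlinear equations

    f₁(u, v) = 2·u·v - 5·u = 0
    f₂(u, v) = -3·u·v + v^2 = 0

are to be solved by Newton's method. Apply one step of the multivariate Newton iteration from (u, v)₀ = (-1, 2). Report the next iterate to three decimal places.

(0.421, 1.789)

At (-1, 2): F = (1.000, 10.000).
Jacobian J = [[2·v - 5, 2·u], [-3·v, -3·u + 2·v]].
At the point, J = [[-1.000, -2.000], [-6.000, 7.000]] (det J = -19.000).
Solving J·Δ = −F gives Δ = (1.421, -0.211).
Then the next iterate is (u, v)₁ = (0.421, 1.789).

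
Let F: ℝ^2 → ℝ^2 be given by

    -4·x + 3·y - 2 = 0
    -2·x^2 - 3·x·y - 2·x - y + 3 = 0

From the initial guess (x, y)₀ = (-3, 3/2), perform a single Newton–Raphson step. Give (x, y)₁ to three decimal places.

(-0.794, -0.392)

At (-3, 3/2): F = (14.500, 3.000).
Jacobian J = [[-4, 3], [-4·x - 3·y - 2, -3·x - 1]].
At the point, J = [[-4.000, 3.000], [5.500, 8.000]] (det J = -48.500).
Solving J·Δ = −F gives Δ = (2.206, -1.892).
Then the next iterate is (x, y)₁ = (-0.794, -0.392).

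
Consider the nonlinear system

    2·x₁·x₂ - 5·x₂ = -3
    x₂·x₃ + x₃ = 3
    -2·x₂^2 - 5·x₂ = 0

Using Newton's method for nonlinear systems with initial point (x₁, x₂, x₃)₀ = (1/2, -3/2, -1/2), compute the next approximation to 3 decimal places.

At (1/2, -3/2, -1/2): F = (9.000, -2.750, 3.000).
Jacobian J = [[2·x₂, 2·x₁ - 5, 0], [0, x₃, x₂ + 1], [0, -4·x₂ - 5, 0]].
At the point, J = [[-3.000, -4.000, 0.000], [0.000, -0.500, -0.500], [0.000, 1.000, 0.000]] (det J = -1.500).
Solving J·Δ = −F gives Δ = (7.000, -3.000, -2.500).
Then the next iterate is (x₁, x₂, x₃)₁ = (7.500, -4.500, -3.000).

(7.500, -4.500, -3.000)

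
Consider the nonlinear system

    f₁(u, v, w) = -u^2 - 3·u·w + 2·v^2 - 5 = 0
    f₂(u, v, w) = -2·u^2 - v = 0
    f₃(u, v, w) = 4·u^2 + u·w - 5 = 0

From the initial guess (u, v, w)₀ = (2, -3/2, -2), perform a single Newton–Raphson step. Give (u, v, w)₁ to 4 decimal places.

At (2, -3/2, -2): F = (7.5000, -6.5000, 7.0000).
Jacobian J = [[-2·u - 3·w, 4·v, -3·u], [-4·u, -1, 0], [8·u + w, 0, u]].
At the point, J = [[2.0000, -6.0000, -6.0000], [-8.0000, -1.0000, 0.0000], [14.0000, 0.0000, 2.0000]] (det J = -184.0000).
Solving J·Δ = −F gives Δ = (-0.7337, -0.6304, 1.6359).
Then the next iterate is (u, v, w)₁ = (1.2663, -2.1304, -0.3641).

(1.2663, -2.1304, -0.3641)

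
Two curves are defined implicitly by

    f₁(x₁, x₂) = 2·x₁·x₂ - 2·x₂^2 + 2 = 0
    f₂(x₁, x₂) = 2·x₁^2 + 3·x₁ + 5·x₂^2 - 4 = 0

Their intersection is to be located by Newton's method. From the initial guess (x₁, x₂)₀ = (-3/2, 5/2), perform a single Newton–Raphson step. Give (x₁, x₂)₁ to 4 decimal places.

At (-3/2, 5/2): F = (-18.0000, 27.2500).
Jacobian J = [[2·x₂, 2·x₁ - 4·x₂], [4·x₁ + 3, 10·x₂]].
At the point, J = [[5.0000, -13.0000], [-3.0000, 25.0000]] (det J = 86.0000).
Solving J·Δ = −F gives Δ = (1.1134, -0.9564).
Then the next iterate is (x₁, x₂)₁ = (-0.3866, 1.5436).

(-0.3866, 1.5436)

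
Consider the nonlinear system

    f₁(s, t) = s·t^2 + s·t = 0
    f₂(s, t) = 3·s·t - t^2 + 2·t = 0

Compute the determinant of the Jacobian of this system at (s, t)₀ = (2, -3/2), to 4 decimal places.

J = [[t^2 + t, 2·s·t + s], [3·t, 3·s - 2·t + 2]].
At the point, J = [[0.7500, -4.0000], [-4.5000, 11.0000]].
det J = -9.7500.

-9.7500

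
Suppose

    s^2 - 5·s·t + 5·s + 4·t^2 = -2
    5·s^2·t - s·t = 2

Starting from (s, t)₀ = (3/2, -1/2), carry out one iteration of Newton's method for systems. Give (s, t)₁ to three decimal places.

(-2.240, -2.480)

At (3/2, -1/2): F = (16.500, -6.875).
Jacobian J = [[2·s - 5·t + 5, -5·s + 8·t], [10·s·t - t, 5·s^2 - s]].
At the point, J = [[10.500, -11.500], [-7.000, 9.750]] (det J = 21.875).
Solving J·Δ = −F gives Δ = (-3.740, -1.980).
Then the next iterate is (s, t)₁ = (-2.240, -2.480).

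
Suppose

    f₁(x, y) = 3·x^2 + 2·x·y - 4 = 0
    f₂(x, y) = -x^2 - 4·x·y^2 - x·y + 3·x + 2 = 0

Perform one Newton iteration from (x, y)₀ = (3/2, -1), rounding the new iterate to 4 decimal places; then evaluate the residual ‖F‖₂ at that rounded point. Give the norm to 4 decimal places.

0.0030

At (3/2, -1): F = (-0.2500, -0.2500).
Jacobian J = [[6·x + 2·y, 2·x], [-2·x - 4·y^2 - y + 3, -8·x·y - x]].
At the point, J = [[7.0000, 3.0000], [-3.0000, 10.5000]] (det J = 82.5000).
Solving J·Δ = −F gives Δ = (0.0227, 0.0303).
Then the next iterate is (x, y)₁ = (1.5227, -0.9697).
Re-evaluating at (1.5227, -0.9697): F = (0.002721, -0.001243), so ‖F‖₂ = 0.0030.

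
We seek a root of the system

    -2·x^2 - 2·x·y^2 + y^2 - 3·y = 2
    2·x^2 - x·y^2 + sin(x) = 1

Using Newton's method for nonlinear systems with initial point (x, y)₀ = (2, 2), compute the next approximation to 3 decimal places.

(0.775, 1.440)

At (2, 2): F = (-28.000, -0.09070).
Jacobian J = [[-4·x - 2·y^2, -4·x·y + 2·y - 3], [4·x - y^2 + cos(x), -2·x·y]].
At the point, J = [[-16.000, -15.000], [3.58385, -8.000]] (det J = 181.75780).
Solving J·Δ = −F gives Δ = (-1.225, -0.560).
Then the next iterate is (x, y)₁ = (0.775, 1.440).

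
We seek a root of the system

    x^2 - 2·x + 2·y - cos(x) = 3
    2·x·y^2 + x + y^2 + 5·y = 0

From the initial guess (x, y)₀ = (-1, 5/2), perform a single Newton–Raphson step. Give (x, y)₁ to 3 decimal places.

At (-1, 5/2): F = (4.45970, 5.250).
Jacobian J = [[2·x + sin(x) - 2, 2], [2·y^2 + 1, 4·x·y + 2·y + 5]].
At the point, J = [[-4.84147, 2.000], [13.500, 0.000]] (det J = -27.000).
Solving J·Δ = −F gives Δ = (-0.389, -3.171).
Then the next iterate is (x, y)₁ = (-1.389, -0.671).

(-1.389, -0.671)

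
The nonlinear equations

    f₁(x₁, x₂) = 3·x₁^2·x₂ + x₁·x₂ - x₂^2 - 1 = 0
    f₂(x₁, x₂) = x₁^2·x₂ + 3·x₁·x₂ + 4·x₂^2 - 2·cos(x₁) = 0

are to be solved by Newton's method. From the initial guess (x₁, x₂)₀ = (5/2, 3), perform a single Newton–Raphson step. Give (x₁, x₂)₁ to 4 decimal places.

(1.9211, 1.2976)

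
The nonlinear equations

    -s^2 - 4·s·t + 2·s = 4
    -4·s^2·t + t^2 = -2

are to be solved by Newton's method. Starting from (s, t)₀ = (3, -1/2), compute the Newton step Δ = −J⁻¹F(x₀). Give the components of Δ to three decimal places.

At (3, -1/2): F = (-1.000, 20.250).
Jacobian J = [[-2·s - 4·t + 2, -4·s], [-8·s·t, -4·s^2 + 2·t]].
At the point, J = [[-2.000, -12.000], [12.000, -37.000]] (det J = 218.000).
Solving J·Δ = −F gives Δ = (-1.284, 0.131).

(-1.284, 0.131)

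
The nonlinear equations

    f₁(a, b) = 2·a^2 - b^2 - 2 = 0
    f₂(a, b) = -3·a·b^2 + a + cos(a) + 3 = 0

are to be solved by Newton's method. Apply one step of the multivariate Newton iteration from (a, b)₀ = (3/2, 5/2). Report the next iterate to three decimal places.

(1.354, 1.575)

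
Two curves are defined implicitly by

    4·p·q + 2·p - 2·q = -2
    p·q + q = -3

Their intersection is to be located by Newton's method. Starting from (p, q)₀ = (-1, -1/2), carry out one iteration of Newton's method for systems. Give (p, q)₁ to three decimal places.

(5.000, 0.000)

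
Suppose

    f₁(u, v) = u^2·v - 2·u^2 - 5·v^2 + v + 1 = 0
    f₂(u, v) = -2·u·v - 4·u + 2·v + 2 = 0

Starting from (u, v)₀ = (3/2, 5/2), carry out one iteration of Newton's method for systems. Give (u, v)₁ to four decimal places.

(0.9183, 1.2357)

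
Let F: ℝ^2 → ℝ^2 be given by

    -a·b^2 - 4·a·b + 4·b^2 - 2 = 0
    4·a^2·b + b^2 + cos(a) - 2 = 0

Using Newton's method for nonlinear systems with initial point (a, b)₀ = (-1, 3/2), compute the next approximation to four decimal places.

(-0.8557, 0.7600)

At (-1, 3/2): F = (15.2500, 6.790302).
Jacobian J = [[-b^2 - 4·b, -2·a·b - 4·a + 8·b], [8·a·b - sin(a), 4·a^2 + 2·b]].
At the point, J = [[-8.2500, 19.0000], [-11.158529, 7.0000]] (det J = 154.262051).
Solving J·Δ = −F gives Δ = (0.1443, -0.7400).
Then the next iterate is (a, b)₁ = (-0.8557, 0.7600).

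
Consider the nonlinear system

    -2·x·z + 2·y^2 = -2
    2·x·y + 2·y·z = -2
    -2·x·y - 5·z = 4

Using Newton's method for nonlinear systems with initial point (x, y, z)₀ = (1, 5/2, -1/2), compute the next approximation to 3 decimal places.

(2.167, 0.500, -2.167)

At (1, 5/2, -1/2): F = (15.500, 4.500, -6.500).
Jacobian J = [[-2·z, 4·y, -2·x], [2·y, 2·x + 2·z, 2·y], [-2·y, -2·x, -5]].
At the point, J = [[1.000, 10.000, -2.000], [5.000, 1.000, 5.000], [-5.000, -2.000, -5.000]] (det J = 15.000).
Solving J·Δ = −F gives Δ = (1.167, -2.000, -1.667).
Then the next iterate is (x, y, z)₁ = (2.167, 0.500, -2.167).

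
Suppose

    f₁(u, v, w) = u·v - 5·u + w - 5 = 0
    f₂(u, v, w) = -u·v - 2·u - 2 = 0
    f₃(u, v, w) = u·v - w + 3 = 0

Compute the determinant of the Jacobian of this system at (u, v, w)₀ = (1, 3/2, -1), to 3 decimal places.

J = [[v - 5, u, 1], [-v - 2, -u, 0], [v, u, -1]].
At the point, J = [[-3.500, 1.000, 1.000], [-3.500, -1.000, 0.000], [1.500, 1.000, -1.000]].
det J = -9.000.

-9.000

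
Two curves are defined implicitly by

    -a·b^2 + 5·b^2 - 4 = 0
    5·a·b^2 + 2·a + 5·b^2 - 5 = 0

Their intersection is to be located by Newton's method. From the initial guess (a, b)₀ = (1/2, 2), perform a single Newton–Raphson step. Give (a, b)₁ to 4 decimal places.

At (1/2, 2): F = (14.0000, 26.0000).
Jacobian J = [[-b^2, -2·a·b + 10·b], [5·b^2 + 2, 10·a·b + 10·b]].
At the point, J = [[-4.0000, 18.0000], [22.0000, 30.0000]] (det J = -516.0000).
Solving J·Δ = −F gives Δ = (-0.0930, -0.7984).
Then the next iterate is (a, b)₁ = (0.4070, 1.2016).

(0.4070, 1.2016)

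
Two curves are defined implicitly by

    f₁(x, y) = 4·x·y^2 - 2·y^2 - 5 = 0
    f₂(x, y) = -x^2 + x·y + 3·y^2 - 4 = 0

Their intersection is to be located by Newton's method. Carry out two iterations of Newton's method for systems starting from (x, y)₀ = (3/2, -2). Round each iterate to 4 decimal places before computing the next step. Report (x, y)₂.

At (3/2, -2): F = (11.0000, 2.7500).
Jacobian J = [[4·y^2, 8·x·y - 4·y], [-2·x + y, x + 6·y]].
At the point, J = [[16.0000, -16.0000], [-5.0000, -10.5000]] (det J = -248.0000).
Solving J·Δ = −F gives Δ = (-0.2883, 0.3992).
Then the next iterate is (x, y)₁ = (1.2117, -1.6008).
Round to (1.2117, -1.6008) and repeat: F = (2.295098, 0.279776), J = [[10.250243, -9.114315], [-4.0242, -8.3931]].
Δ = (-0.1362, 0.0986), so (x, y)₂ = (1.0755, -1.5022).

(1.0755, -1.5022)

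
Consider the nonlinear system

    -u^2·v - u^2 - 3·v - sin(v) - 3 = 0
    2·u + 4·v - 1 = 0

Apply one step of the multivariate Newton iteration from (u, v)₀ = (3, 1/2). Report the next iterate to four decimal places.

At (3, 1/2): F = (-18.479426, 7.0000).
Jacobian J = [[-2·u·v - 2·u, -u^2 - cos(v) - 3], [2, 4]].
At the point, J = [[-9.0000, -12.877583], [2.0000, 4.0000]] (det J = -10.244835).
Solving J·Δ = −F gives Δ = (1.5838, -2.5419).
Then the next iterate is (u, v)₁ = (4.5838, -2.0419).

(4.5838, -2.0419)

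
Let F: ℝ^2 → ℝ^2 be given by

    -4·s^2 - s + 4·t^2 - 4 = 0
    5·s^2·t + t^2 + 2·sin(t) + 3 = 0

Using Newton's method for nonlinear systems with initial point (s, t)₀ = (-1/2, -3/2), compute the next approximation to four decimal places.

(-0.6094, -1.1524)

At (-1/2, -3/2): F = (4.5000, 1.380010).
Jacobian J = [[-8·s - 1, 8·t], [10·s·t, 5·s^2 + 2·t + 2·cos(t)]].
At the point, J = [[3.0000, -12.0000], [7.5000, -1.608526]] (det J = 85.174423).
Solving J·Δ = −F gives Δ = (-0.1094, 0.3476).
Then the next iterate is (s, t)₁ = (-0.6094, -1.1524).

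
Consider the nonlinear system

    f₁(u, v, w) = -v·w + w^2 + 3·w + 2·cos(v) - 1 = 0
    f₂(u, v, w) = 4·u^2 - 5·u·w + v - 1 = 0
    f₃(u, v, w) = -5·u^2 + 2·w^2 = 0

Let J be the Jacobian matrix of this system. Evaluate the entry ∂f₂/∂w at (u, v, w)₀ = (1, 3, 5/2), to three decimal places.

-5.000

∂f₂/∂w = -5·u.
At (1, 3, 5/2) this is -5.000.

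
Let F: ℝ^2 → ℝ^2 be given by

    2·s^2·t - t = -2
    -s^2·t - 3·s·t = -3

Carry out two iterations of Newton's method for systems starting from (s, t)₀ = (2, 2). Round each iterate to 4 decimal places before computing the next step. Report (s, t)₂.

(0.3770, 1.6688)

At (2, 2): F = (16.0000, -17.0000).
Jacobian J = [[4·s·t, 2·s^2 - 1], [-2·s·t - 3·t, -s^2 - 3·s]].
At the point, J = [[16.0000, 7.0000], [-14.0000, -10.0000]] (det J = -62.0000).
Solving J·Δ = −F gives Δ = (-0.6613, -0.7742).
Then the next iterate is (s, t)₁ = (1.3387, 1.2258).
Round to (1.3387, 1.2258) and repeat: F = (5.167756, -4.119713), J = [[6.563914, 2.584235], [-6.959357, -5.808218]].
Δ = (-0.9617, 0.4430), so (s, t)₂ = (0.3770, 1.6688).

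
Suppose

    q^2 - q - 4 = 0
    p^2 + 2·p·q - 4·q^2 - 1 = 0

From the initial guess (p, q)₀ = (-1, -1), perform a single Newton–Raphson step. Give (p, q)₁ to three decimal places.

At (-1, -1): F = (-2.000, -2.000).
Jacobian J = [[0, 2·q - 1], [2·p + 2·q, 2·p - 8·q]].
At the point, J = [[0.000, -3.000], [-4.000, 6.000]] (det J = -12.000).
Solving J·Δ = −F gives Δ = (-1.500, -0.667).
Then the next iterate is (p, q)₁ = (-2.500, -1.667).

(-2.500, -1.667)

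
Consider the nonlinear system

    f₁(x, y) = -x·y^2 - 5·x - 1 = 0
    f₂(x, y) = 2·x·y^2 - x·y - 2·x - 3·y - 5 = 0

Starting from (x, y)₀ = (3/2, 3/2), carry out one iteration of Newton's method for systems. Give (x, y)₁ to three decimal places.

At (3/2, 3/2): F = (-11.875, -8.000).
Jacobian J = [[-y^2 - 5, -2·x·y], [2·y^2 - y - 2, 4·x·y - x - 3]].
At the point, J = [[-7.250, -4.500], [1.000, 4.500]] (det J = -28.125).
Solving J·Δ = −F gives Δ = (-3.180, 2.484).
Then the next iterate is (x, y)₁ = (-1.680, 3.984).

(-1.680, 3.984)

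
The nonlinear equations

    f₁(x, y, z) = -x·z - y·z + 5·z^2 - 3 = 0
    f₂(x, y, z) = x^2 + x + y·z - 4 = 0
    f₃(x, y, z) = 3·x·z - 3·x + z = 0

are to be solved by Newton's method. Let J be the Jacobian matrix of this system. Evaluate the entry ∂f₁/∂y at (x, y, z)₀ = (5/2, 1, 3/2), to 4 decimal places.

-1.5000

∂f₁/∂y = -z.
At (5/2, 1, 3/2) this is -1.5000.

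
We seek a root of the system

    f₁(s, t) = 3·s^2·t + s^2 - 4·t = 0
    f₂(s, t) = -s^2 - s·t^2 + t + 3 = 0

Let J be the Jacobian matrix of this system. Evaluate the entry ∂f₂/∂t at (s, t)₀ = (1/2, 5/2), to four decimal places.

-1.5000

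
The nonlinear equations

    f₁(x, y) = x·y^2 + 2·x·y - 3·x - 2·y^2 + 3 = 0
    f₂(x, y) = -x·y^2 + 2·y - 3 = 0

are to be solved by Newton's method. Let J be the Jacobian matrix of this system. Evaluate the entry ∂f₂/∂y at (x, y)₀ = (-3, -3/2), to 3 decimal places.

-7.000

∂f₂/∂y = -2·x·y + 2.
At (-3, -3/2) this is -7.000.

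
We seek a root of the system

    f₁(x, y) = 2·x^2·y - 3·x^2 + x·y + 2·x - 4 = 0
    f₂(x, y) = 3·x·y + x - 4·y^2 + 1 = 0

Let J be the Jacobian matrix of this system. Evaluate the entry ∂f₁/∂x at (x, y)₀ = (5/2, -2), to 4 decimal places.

-35.0000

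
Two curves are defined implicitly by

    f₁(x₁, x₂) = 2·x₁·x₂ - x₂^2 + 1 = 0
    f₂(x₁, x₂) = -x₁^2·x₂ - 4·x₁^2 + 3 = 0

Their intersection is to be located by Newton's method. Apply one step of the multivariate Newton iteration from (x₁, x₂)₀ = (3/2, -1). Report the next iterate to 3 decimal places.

(0.985, -0.606)

At (3/2, -1): F = (-3.000, -3.750).
Jacobian J = [[2·x₂, 2·x₁ - 2·x₂], [-2·x₁·x₂ - 8·x₁, -x₁^2]].
At the point, J = [[-2.000, 5.000], [-9.000, -2.250]] (det J = 49.500).
Solving J·Δ = −F gives Δ = (-0.515, 0.394).
Then the next iterate is (x₁, x₂)₁ = (0.985, -0.606).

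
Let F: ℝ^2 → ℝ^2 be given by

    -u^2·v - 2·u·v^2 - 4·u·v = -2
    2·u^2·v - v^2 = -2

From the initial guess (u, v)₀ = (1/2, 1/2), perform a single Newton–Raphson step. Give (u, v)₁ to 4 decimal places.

At (1/2, 1/2): F = (0.6250, 2.0000).
Jacobian J = [[-2·u·v - 2·v^2 - 4·v, -u^2 - 4·u·v - 4·u], [4·u·v, 2·u^2 - 2·v]].
At the point, J = [[-3.0000, -3.2500], [1.0000, -0.5000]] (det J = 4.7500).
Solving J·Δ = −F gives Δ = (-1.3026, 1.3947).
Then the next iterate is (u, v)₁ = (-0.8026, 1.8947).

(-0.8026, 1.8947)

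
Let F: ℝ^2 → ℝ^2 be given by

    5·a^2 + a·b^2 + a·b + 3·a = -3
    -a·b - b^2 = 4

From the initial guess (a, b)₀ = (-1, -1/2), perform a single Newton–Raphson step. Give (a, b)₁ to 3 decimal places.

(-0.276, 1.694)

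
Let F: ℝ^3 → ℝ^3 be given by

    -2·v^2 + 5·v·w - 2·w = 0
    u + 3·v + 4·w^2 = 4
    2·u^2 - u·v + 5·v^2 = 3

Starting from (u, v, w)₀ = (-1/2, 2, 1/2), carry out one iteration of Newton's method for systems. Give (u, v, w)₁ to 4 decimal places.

(-0.1753, 1.1609, 0.4231)

At (-1/2, 2, 1/2): F = (-4.0000, 2.5000, 18.5000).
Jacobian J = [[0, -4·v + 5·w, 5·v - 2], [1, 3, 8·w], [4·u - v, -u + 10·v, 0]].
At the point, J = [[0.0000, -5.5000, 8.0000], [1.0000, 3.0000, 4.0000], [-4.0000, 20.5000, 0.0000]] (det J = 348.0000).
Solving J·Δ = −F gives Δ = (0.3247, -0.8391, -0.0769).
Then the next iterate is (u, v, w)₁ = (-0.1753, 1.1609, 0.4231).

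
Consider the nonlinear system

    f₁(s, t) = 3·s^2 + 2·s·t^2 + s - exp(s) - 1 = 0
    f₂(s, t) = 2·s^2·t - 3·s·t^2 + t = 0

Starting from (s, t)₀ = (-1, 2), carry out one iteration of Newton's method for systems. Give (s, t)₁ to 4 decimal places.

(-0.7222, 1.1704)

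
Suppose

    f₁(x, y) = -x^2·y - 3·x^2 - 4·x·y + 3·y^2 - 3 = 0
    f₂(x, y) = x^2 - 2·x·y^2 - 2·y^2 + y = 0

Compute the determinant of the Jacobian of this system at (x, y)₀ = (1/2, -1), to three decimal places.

J = [[-2·x·y - 6·x - 4·y, -x^2 - 4·x + 6·y], [2·x - 2·y^2, -4·x·y - 4·y + 1]].
At the point, J = [[2.000, -8.250], [-1.000, 7.000]].
det J = 5.750.

5.750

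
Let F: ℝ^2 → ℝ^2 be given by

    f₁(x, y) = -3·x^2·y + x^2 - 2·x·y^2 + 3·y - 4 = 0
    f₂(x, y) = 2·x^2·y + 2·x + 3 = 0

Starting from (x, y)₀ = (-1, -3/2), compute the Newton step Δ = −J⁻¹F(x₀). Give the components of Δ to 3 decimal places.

At (-1, -3/2): F = (1.500, -2.000).
Jacobian J = [[-6·x·y + 2·x - 2·y^2, -3·x^2 - 4·x·y + 3], [4·x·y + 2, 2·x^2]].
At the point, J = [[-15.500, -6.000], [8.000, 2.000]] (det J = 17.000).
Solving J·Δ = −F gives Δ = (0.529, -1.118).

(0.529, -1.118)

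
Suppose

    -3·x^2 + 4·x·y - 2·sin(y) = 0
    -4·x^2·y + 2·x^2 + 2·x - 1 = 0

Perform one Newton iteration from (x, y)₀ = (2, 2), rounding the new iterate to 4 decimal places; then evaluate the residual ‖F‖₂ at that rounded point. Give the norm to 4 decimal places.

At (2, 2): F = (2.181405, -21.0000).
Jacobian J = [[-6·x + 4·y, 4·x - 2·cos(y)], [-8·x·y + 4·x + 2, -4·x^2]].
At the point, J = [[-4.0000, 8.832294], [-22.0000, -16.0000]] (det J = 258.310461).
Solving J·Δ = −F gives Δ = (-0.5829, -0.5110).
Then the next iterate is (x, y)₁ = (1.4171, 1.4890).
Re-evaluating at (1.4171, 1.4890): F = (0.422417, -6.110130), so ‖F‖₂ = 6.1247.

6.1247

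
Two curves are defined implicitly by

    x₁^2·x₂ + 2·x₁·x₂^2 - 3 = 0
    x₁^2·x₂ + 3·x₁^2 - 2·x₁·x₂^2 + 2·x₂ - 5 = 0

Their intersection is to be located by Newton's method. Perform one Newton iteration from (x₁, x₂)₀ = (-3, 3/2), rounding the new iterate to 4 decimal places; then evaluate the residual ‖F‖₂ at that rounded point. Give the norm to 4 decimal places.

14.6602

At (-3, 3/2): F = (-3.0000, 52.0000).
Jacobian J = [[2·x₁·x₂ + 2·x₂^2, x₁^2 + 4·x₁·x₂], [2·x₁·x₂ + 6·x₁ - 2·x₂^2, x₁^2 - 4·x₁·x₂ + 2]].
At the point, J = [[-4.5000, -9.0000], [-31.5000, 29.0000]] (det J = -414.0000).
Solving J·Δ = −F gives Δ = (0.9203, -0.7935).
Then the next iterate is (x₁, x₂)₁ = (-2.0797, 0.7065).
Re-evaluating at (-2.0797, 0.7065): F = (-2.020412, 14.520308), so ‖F‖₂ = 14.6602.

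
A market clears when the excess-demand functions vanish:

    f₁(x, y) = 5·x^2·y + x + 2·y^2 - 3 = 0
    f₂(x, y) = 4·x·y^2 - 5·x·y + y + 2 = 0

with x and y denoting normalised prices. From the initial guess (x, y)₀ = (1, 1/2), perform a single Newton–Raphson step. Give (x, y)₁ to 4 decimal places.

At (1, 1/2): F = (1.0000, 1.0000).
Jacobian J = [[10·x·y + 1, 5·x^2 + 4·y], [4·y^2 - 5·y, 8·x·y - 5·x + 1]].
At the point, J = [[6.0000, 7.0000], [-1.5000, 0.0000]] (det J = 10.5000).
Solving J·Δ = −F gives Δ = (0.6667, -0.7143).
Then the next iterate is (x, y)₁ = (1.6667, -0.2143).

(1.6667, -0.2143)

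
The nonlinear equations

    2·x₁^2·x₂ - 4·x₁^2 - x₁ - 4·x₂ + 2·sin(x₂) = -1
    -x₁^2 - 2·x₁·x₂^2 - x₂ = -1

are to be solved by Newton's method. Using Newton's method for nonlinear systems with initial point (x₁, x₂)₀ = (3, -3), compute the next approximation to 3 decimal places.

(1.862, -2.094)

At (3, -3): F = (-80.28224, -59.000).
Jacobian J = [[4·x₁·x₂ - 8·x₁ - 1, 2·x₁^2 + 2·cos(x₂) - 4], [-2·x₁ - 2·x₂^2, -4·x₁·x₂ - 1]].
At the point, J = [[-61.000, 12.02002], [-24.000, 35.000]] (det J = -1846.51964).
Solving J·Δ = −F gives Δ = (-1.138, 0.906).
Then the next iterate is (x₁, x₂)₁ = (1.862, -2.094).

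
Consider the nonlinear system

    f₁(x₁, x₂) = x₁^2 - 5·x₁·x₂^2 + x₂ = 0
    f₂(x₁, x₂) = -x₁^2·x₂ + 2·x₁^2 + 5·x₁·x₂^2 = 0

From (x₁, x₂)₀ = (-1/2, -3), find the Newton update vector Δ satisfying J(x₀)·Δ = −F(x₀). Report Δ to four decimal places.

At (-1/2, -3): F = (19.7500, -21.2500).
Jacobian J = [[2·x₁ - 5·x₂^2, -10·x₁·x₂ + 1], [-2·x₁·x₂ + 4·x₁ + 5·x₂^2, -x₁^2 + 10·x₁·x₂]].
At the point, J = [[-46.0000, -14.0000], [40.0000, 14.7500]] (det J = -118.5000).
Solving J·Δ = −F gives Δ = (-0.0522, 1.5823).

(-0.0522, 1.5823)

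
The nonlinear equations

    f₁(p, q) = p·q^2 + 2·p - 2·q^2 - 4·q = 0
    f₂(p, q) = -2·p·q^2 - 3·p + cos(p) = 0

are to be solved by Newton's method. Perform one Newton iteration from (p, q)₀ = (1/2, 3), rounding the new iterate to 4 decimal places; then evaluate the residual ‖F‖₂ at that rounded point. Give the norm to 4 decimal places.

6.0068

At (1/2, 3): F = (-24.5000, -9.622417).
Jacobian J = [[q^2 + 2, 2·p·q - 4·q - 4], [-2·q^2 - sin(p) - 3, -4·p·q]].
At the point, J = [[11.0000, -13.0000], [-21.479426, -6.0000]] (det J = -345.232532).
Solving J·Δ = −F gives Δ = (0.0635, -1.8309).
Then the next iterate is (p, q)₁ = (0.5635, 1.1691).
Re-evaluating at (0.5635, 1.1691): F = (-5.512801, -2.385487), so ‖F‖₂ = 6.0068.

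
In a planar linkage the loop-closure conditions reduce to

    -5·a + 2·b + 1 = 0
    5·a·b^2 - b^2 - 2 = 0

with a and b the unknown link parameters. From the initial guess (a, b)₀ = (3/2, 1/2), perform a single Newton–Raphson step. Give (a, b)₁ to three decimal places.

At (3/2, 1/2): F = (-5.500, -0.375).
Jacobian J = [[-5, 2], [5·b^2, 10·a·b - 2·b]].
At the point, J = [[-5.000, 2.000], [1.250, 6.500]] (det J = -35.000).
Solving J·Δ = −F gives Δ = (-1.000, 0.250).
Then the next iterate is (a, b)₁ = (0.500, 0.750).

(0.500, 0.750)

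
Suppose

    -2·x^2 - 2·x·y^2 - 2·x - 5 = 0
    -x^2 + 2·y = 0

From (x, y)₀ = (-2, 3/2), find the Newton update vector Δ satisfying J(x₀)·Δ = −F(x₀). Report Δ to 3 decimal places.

At (-2, 3/2): F = (0.000, -1.000).
Jacobian J = [[-4·x - 2·y^2 - 2, -4·x·y], [-2·x, 2]].
At the point, J = [[1.500, 12.000], [4.000, 2.000]] (det J = -45.000).
Solving J·Δ = −F gives Δ = (0.267, -0.033).

(0.267, -0.033)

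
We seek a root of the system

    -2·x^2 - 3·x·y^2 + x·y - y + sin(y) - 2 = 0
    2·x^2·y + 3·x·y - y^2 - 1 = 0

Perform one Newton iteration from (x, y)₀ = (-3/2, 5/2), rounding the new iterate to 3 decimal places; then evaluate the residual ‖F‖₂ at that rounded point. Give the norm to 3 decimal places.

1.704

At (-3/2, 5/2): F = (15.97347, -7.250).
Jacobian J = [[-4·x - 3·y^2 + y, -6·x·y + x + cos(y) - 1], [4·x·y + 3·y, 2·x^2 + 3·x - 2·y]].
At the point, J = [[-10.250, 19.19886], [-7.500, -5.000]] (det J = 195.24142).
Solving J·Δ = −F gives Δ = (-0.304, -0.994).
Then the next iterate is (x, y)₁ = (-1.804, 1.506).
Re-evaluating at (-1.804, 1.506): F = (0.54086, -1.61621), so ‖F‖₂ = 1.704.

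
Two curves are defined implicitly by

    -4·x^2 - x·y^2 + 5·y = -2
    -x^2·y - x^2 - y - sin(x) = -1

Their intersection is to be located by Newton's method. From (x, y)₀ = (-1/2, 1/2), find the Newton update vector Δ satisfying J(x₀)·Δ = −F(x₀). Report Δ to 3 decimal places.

At (-1/2, 1/2): F = (3.625, 0.60443).
Jacobian J = [[-8·x - y^2, -2·x·y + 5], [-2·x·y - 2·x - cos(x), -x^2 - 1]].
At the point, J = [[3.750, 5.500], [0.62242, -1.250]] (det J = -8.11080).
Solving J·Δ = −F gives Δ = (-0.969, 0.001).

(-0.969, 0.001)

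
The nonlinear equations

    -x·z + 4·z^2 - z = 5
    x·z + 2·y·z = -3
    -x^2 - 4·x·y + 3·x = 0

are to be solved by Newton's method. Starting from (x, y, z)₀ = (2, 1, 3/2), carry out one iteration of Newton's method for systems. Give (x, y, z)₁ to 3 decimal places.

At (2, 1, 3/2): F = (-0.500, 9.000, -6.000).
Jacobian J = [[-z, 0, -x + 8·z - 1], [z, 2·z, x + 2·y], [-2·x - 4·y + 3, -4·x, 0]].
At the point, J = [[-1.500, 0.000, 9.000], [1.500, 3.000, 4.000], [-5.000, -8.000, 0.000]] (det J = -21.000).
Solving J·Δ = −F gives Δ = (-23.905, 14.190, -3.929).
Then the next iterate is (x, y, z)₁ = (-21.905, 15.190, -2.429).

(-21.905, 15.190, -2.429)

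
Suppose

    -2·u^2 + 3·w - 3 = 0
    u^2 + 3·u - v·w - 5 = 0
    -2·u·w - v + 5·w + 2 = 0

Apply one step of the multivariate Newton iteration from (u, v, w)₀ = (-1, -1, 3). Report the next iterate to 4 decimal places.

(0.0803, -2.8978, 0.2263)

At (-1, -1, 3): F = (4.0000, -4.0000, 24.0000).
Jacobian J = [[-4·u, 0, 3], [2·u + 3, -w, -v], [-2·w, -1, -2·u + 5]].
At the point, J = [[4.0000, 0.0000, 3.0000], [1.0000, -3.0000, 1.0000], [-6.0000, -1.0000, 7.0000]] (det J = -137.0000).
Solving J·Δ = −F gives Δ = (1.0803, -1.8978, -2.7737).
Then the next iterate is (u, v, w)₁ = (0.0803, -2.8978, 0.2263).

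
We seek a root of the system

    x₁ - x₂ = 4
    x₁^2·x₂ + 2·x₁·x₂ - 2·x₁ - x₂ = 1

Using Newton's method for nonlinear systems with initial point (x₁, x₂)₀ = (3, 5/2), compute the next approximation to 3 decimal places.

(3.656, -0.344)

At (3, 5/2): F = (-3.500, 28.000).
Jacobian J = [[1, -1], [2·x₁·x₂ + 2·x₂ - 2, x₁^2 + 2·x₁ - 1]].
At the point, J = [[1.000, -1.000], [18.000, 14.000]] (det J = 32.000).
Solving J·Δ = −F gives Δ = (0.656, -2.844).
Then the next iterate is (x₁, x₂)₁ = (3.656, -0.344).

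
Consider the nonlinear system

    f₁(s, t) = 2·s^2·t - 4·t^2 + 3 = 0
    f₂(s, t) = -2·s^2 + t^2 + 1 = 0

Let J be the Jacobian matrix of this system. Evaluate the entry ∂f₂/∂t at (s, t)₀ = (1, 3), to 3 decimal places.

6.000

∂f₂/∂t = 2·t.
At (1, 3) this is 6.000.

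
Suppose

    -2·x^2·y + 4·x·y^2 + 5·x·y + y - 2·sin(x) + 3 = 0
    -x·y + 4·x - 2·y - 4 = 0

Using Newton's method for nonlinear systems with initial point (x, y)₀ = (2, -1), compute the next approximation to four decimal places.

At (2, -1): F = (6.181405, 8.0000).
Jacobian J = [[-4·x·y + 4·y^2 + 5·y - 2·cos(x), -2·x^2 + 8·x·y + 5·x + 1], [-y + 4, -x - 2]].
At the point, J = [[7.832294, -13.0000], [5.0000, -4.0000]] (det J = 33.670825).
Solving J·Δ = −F gives Δ = (-2.3544, -0.9430).
Then the next iterate is (x, y)₁ = (-0.3544, -1.9430).

(-0.3544, -1.9430)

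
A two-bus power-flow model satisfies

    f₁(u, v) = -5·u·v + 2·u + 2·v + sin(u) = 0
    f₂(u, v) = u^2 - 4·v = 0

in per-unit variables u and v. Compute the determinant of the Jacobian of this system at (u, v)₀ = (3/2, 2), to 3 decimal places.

J = [[-5·v + cos(u) + 2, -5·u + 2], [2·u, -4]].
At the point, J = [[-7.92926, -5.500], [3.000, -4.000]].
det J = 48.217.

48.217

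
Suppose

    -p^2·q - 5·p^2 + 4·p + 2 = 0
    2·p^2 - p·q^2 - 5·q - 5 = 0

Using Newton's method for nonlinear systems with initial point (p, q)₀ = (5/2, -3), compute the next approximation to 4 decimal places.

At (5/2, -3): F = (-0.5000, 0.0000).
Jacobian J = [[-2·p·q - 10·p + 4, -p^2], [4·p - q^2, -2·p·q - 5]].
At the point, J = [[-6.0000, -6.2500], [1.0000, 10.0000]] (det J = -53.7500).
Solving J·Δ = −F gives Δ = (-0.0930, 0.0093).
Then the next iterate is (p, q)₁ = (2.4070, -2.9907).

(2.4070, -2.9907)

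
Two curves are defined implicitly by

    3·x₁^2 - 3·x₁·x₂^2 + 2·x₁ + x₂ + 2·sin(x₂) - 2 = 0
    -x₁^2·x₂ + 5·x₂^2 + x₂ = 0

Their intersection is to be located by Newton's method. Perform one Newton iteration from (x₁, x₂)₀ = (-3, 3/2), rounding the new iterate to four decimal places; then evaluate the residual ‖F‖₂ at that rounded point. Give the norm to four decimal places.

At (-3, 3/2): F = (42.744990, -0.7500).
Jacobian J = [[6·x₁ - 3·x₂^2 + 2, -6·x₁·x₂ + 2·cos(x₂) + 1], [-2·x₁·x₂, -x₁^2 + 10·x₂ + 1]].
At the point, J = [[-22.7500, 28.141474], [9.0000, 7.0000]] (det J = -412.523270).
Solving J·Δ = −F gives Δ = (0.7765, -0.8912).
Then the next iterate is (x₁, x₂)₁ = (-2.2235, 0.6088).
Re-evaluating at (-2.2235, 0.6088): F = (12.609761, -0.547891), so ‖F‖₂ = 12.6217.

12.6217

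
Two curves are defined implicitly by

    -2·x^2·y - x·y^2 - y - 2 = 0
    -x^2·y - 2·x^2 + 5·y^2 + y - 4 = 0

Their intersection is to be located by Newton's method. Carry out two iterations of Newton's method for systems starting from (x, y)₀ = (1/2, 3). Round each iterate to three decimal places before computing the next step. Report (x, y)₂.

(-0.636, 0.910)

At (1/2, 3): F = (-11.000, 42.750).
Jacobian J = [[-4·x·y - y^2, -2·x^2 - 2·x·y - 1], [-2·x·y - 4·x, -x^2 + 10·y + 1]].
At the point, J = [[-15.000, -4.500], [-5.000, 30.750]] (det J = -483.750).
Solving J·Δ = −F gives Δ = (-0.302, -1.439).
Then the next iterate is (x, y)₁ = (0.198, 1.561).
Round to (0.198, 1.561) and repeat: F = (-4.16587, 9.60500), J = [[-3.67303, -1.69656], [-1.41016, 16.57080]].
Δ = (-0.834, -0.651), so (x, y)₂ = (-0.636, 0.910).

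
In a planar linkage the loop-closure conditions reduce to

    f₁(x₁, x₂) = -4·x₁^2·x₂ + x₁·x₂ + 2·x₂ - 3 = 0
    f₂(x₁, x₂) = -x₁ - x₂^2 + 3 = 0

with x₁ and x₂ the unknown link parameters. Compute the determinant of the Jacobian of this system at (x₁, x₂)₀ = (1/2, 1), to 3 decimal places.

7.500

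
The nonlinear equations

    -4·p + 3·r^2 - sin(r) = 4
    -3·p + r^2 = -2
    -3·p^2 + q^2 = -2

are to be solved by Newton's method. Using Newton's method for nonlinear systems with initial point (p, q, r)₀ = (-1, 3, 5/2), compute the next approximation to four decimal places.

At (-1, 3, 5/2): F = (18.151528, 11.2500, 8.0000).
Jacobian J = [[-4, 0, 6·r - cos(r)], [-3, 0, 2·r], [-6·p, 2·q, 0]].
At the point, J = [[-4.0000, 0.0000, 15.801144], [-3.0000, 0.0000, 5.0000], [6.0000, 6.0000, 0.0000]] (det J = -164.420585).
Solving J·Δ = −F gives Δ = (3.1750, -4.5083, -0.3450).
Then the next iterate is (p, q, r)₁ = (2.1750, -1.5083, 2.1550).

(2.1750, -1.5083, 2.1550)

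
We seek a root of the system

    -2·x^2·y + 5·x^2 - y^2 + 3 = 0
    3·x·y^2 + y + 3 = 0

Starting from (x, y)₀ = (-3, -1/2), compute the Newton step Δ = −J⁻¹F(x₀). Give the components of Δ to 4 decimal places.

(1.6465, -0.1485)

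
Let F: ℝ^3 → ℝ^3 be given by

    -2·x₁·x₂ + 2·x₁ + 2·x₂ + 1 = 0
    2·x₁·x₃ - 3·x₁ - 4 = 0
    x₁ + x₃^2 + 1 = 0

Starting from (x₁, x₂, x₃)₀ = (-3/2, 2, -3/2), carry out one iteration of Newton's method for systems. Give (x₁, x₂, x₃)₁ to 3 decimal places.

At (-3/2, 2, -3/2): F = (8.000, 5.000, 1.750).
Jacobian J = [[-2·x₂ + 2, -2·x₁ + 2, 0], [2·x₃ - 3, 0, 2·x₁], [1, 0, 2·x₃]].
At the point, J = [[-2.000, 5.000, 0.000], [-6.000, 0.000, -3.000], [1.000, 0.000, -3.000]] (det J = -105.000).
Solving J·Δ = −F gives Δ = (0.464, -1.414, 0.738).
Then the next iterate is (x₁, x₂, x₃)₁ = (-1.036, 0.586, -0.762).

(-1.036, 0.586, -0.762)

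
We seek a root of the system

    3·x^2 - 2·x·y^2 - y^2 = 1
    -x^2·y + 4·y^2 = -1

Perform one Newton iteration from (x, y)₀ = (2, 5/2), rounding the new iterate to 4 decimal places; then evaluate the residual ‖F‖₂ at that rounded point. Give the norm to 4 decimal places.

At (2, 5/2): F = (-20.2500, 16.0000).
Jacobian J = [[6·x - 2·y^2, -4·x·y - 2·y], [-2·x·y, -x^2 + 8·y]].
At the point, J = [[-0.5000, -25.0000], [-10.0000, 16.0000]] (det J = -258.0000).
Solving J·Δ = −F gives Δ = (0.2946, -0.8159).
Then the next iterate is (x, y)₁ = (2.2946, 1.6841).
Re-evaluating at (2.2946, 1.6841): F = (-1.056481, 3.477666), so ‖F‖₂ = 3.6346.

3.6346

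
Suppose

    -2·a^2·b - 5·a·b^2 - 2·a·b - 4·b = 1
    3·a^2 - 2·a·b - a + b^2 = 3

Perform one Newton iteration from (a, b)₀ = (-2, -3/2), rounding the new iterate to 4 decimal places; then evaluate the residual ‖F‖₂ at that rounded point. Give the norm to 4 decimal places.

At (-2, -3/2): F = (33.5000, 7.2500).
Jacobian J = [[-4·a·b - 5·b^2 - 2·b, -2·a^2 - 10·a·b - 2·a - 4], [6·a - 2·b - 1, -2·a + 2·b]].
At the point, J = [[-20.2500, -38.0000], [-10.0000, 1.0000]] (det J = -400.2500).
Solving J·Δ = −F gives Δ = (0.7720, 0.4702).
Then the next iterate is (a, b)₁ = (-1.2280, -1.0298).
Re-evaluating at (-1.2280, -1.0298): F = (10.207252, 1.283251), so ‖F‖₂ = 10.2876.

10.2876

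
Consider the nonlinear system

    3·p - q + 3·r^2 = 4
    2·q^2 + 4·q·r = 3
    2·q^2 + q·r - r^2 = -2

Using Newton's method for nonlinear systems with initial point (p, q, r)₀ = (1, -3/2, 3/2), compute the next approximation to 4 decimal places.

At (1, -3/2, 3/2): F = (7.2500, -7.5000, 2.0000).
Jacobian J = [[3, -1, 6·r], [0, 4·q + 4·r, 4·q], [0, 4·q + r, q - 2·r]].
At the point, J = [[3.0000, -1.0000, 9.0000], [0.0000, 0.0000, -6.0000], [0.0000, -4.5000, -4.5000]] (det J = -81.0000).
Solving J·Δ = −F gives Δ = (1.8981, 1.6944, -1.2500).
Then the next iterate is (p, q, r)₁ = (2.8981, 0.1944, 0.2500).

(2.8981, 0.1944, 0.2500)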